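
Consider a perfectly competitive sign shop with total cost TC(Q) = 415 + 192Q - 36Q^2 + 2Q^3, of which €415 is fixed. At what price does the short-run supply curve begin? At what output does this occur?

€30 per unit, at Q = 9

The shutdown price is the minimum of AVC. VC = 192Q - 36Q^2 + 2Q^3, so AVC = 192 - 36Q + 2Q^2.
At the minimum of AVC, MC = AVC. MC = 192 - 72Q + 6Q^2; setting MC = AVC gives 4Q^2 - 36Q = 0, so Q = 9. min AVC = 30.
For P < €30 the firm produces nothing.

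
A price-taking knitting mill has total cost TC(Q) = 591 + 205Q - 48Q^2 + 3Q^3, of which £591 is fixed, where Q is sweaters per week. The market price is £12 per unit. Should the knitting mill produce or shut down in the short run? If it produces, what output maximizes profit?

Shut down

Variable cost is VC = 205Q - 48Q^2 + 3Q^3, so AVC = VC/Q = 205 - 48Q + 3Q^2 and MC = dTC/dQ = 205 - 96Q + 9Q^2.
AVC is minimized where dAVC/dQ = -48 + 6Q = 0, at Q = 8; min AVC = 205 - 48·8 + 3·8^2 = £13.
With P < min AVC (£12 < £13), every unit sold adds to the loss.
Best response: produce nothing and absorb the £591 fixed cost.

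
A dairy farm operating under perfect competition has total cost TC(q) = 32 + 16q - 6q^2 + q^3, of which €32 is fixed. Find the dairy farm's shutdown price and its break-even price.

Shutdown price = €7; break-even price = €16

Shutdown price = min AVC. AVC = 16 - 6q + q^2, with vertex at q = 3 and minimum €7.
ATC = 32/q + 16 - 6q + q^2. Setting dATC/dq = −32/q^2 − 6 + 2q = 0 gives q = 4 (since 2·4^3 − 6·4^2 = 32).
min ATC = 32/4 + 16 − 6·4 + 4^2 = €16. That is the break-even price.
Between these two prices the firm operates at a loss; above €16 it earns a profit.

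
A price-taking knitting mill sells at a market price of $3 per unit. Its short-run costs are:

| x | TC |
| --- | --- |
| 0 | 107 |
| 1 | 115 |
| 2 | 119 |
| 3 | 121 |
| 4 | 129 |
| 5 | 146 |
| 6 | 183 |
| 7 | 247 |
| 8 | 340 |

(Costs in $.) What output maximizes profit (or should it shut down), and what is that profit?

Tabulate TR − TC: x=0: -107; x=1: -112; x=2: -113; x=3: -112; x=4: -117; x=5: -131; x=6: -165; x=7: -226; x=8: -316.
Profit is highest at x = 0. Equivalently, the lowest AVC in the table is 14/3 ≈ $4.67 at x = 3, and P = $3 falls below it — price never covers variable cost, so the firm shuts down and loses only its fixed cost.

x = 0 (shut down); profit = -$107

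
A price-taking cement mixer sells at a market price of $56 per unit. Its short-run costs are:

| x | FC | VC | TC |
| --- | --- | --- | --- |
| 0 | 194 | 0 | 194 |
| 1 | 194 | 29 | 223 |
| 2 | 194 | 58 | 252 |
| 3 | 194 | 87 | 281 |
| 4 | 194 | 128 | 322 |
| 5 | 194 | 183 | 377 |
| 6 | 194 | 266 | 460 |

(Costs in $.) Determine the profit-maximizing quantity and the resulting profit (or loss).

Compute π = P·x − TC at each output: x=0: -194; x=1: -167; x=2: -140; x=3: -113; x=4: -98; x=5: -97; x=6: -124.
Profit is maximized at x = 5. AVC there is 183/5 = $36.60 ≤ P, so producing beats shutting down (which would give -$194).

x = 5; profit = -$97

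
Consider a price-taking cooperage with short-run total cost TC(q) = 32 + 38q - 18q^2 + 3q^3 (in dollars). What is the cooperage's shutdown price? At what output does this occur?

The shutdown price is the minimum of AVC. VC = 38q - 18q^2 + 3q^3, so AVC = 38 - 18q + 3q^2.
dAVC/dq = -18 + 6q = 0 gives q = 3. min AVC = 38 - 18·3 + 3·3^2 = 11.
So the shutdown price is $11.

$11 per unit, at q = 3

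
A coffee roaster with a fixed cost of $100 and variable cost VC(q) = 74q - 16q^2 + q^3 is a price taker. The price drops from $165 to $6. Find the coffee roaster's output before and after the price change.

Output falls from 13 to 0 (the firm shuts down)

MC = 74 - 32q + 3q^2; the shutdown threshold is min AVC = $10 (at q = 8).
At P = $165 ≥ min AVC, set P = MC on the rising branch: q = 13.
At P = $6 < min AVC = $10, price no longer covers variable cost at any output, so the firm shuts down: q = 0.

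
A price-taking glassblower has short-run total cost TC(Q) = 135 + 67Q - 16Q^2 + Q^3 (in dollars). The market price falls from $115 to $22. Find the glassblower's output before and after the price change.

MC = 67 - 32Q + 3Q^2; the shutdown threshold is min AVC = $3 (at Q = 8).
At P = $115 ≥ min AVC, set P = MC on the rising branch: Q = 12.
At P = $22 ≥ min AVC, set P = MC: Q = 9. The firm stays open but cuts output.

Output falls from 12 to 9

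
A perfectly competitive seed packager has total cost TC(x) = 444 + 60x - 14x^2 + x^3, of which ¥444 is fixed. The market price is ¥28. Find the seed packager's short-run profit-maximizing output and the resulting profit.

AVC = 60 - 14x + x^2 has its minimum ¥11 at x = 7; price ¥28 clears that bar, so the firm operates.
With MC = 60 - 28x + 3x^2, P = MC on the upward-sloping part at x* = 8.
TR = 28·8 = 224. TC = 444 + 96 = 540. Profit = 224 − 540 = -¥316.
By producing, the firm covers all variable cost plus ¥128 of fixed cost; shutting down would lose the full ¥444.

Profit = -¥316 at x = 8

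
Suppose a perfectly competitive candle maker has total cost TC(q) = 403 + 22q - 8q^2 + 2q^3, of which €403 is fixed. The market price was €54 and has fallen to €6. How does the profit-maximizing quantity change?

AVC = 22 - 8q + 2q^2, minimized at q = 2 where min AVC = €14. MC = 22 - 16q + 6q^2.
At P = €54 ≥ min AVC, set P = MC on the rising branch: q = 4.
At P = €6 < min AVC = €14, price no longer covers variable cost at any output, so the firm shuts down: q = 0.

Output falls from 4 to 0 (the firm shuts down)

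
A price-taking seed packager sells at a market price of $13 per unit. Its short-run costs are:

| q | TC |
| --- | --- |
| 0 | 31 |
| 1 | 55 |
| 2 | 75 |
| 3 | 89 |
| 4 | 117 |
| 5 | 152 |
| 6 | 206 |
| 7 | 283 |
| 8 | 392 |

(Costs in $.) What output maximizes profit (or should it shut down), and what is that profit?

Profit at each row (π = 13q − TC): q=0: -31; q=1: -42; q=2: -49; q=3: -50; q=4: -65; q=5: -87; q=6: -128; q=7: -192; q=8: -288.
Profit is highest at q = 0. Equivalently, the lowest AVC in the table is 58/3 ≈ $19.33 at q = 3, and P = $13 falls below it — price never covers variable cost, so the firm shuts down and loses only its fixed cost.

q = 0 (shut down); profit = -$31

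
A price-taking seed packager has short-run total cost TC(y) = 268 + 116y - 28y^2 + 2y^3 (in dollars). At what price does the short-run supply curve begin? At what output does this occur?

$18 per unit, at y = 7

The shutdown price is the minimum of AVC. VC = 116y - 28y^2 + 2y^3, so AVC = 116 - 28y + 2y^2.
At the minimum of AVC, MC = AVC. MC = 116 - 56y + 6y^2; setting MC = AVC gives 4y^2 - 28y = 0, so y = 7. min AVC = 18.
So the shutdown price is $18.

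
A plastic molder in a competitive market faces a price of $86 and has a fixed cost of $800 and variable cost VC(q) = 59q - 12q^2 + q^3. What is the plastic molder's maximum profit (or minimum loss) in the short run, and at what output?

Profit = -$314 at q = 9

AVC = 59 - 12q + q^2 has its minimum $23 at q = 6; price $86 clears that bar, so the firm operates.
With MC = 59 - 24q + 3q^2, P = MC on the upward-sloping part at q* = 9.
TR = 86·9 = 774. TC = 800 + 288 = 1088. Profit = 774 − 1088 = -$314.
By producing, the firm covers all variable cost plus $486 of fixed cost; shutting down would lose the full $800.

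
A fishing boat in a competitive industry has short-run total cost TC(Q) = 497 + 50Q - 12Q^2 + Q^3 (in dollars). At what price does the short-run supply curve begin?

The shutdown price is the minimum of AVC. VC = 50Q - 12Q^2 + Q^3, so AVC = 50 - 12Q + Q^2.
At the minimum of AVC, MC = AVC. MC = 50 - 24Q + 3Q^2; setting MC = AVC gives 2Q^2 - 12Q = 0, so Q = 6. min AVC = 14.
The firm shuts down for any P below $14.

$14 per unit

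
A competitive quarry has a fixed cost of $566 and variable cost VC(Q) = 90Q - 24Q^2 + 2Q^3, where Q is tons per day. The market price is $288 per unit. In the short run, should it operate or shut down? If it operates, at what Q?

Variable cost is VC = 90Q - 24Q^2 + 2Q^3, so AVC = VC/Q = 90 - 24Q + 2Q^2 and MC = dTC/dQ = 90 - 48Q + 6Q^2.
AVC is minimized where dAVC/dQ = -24 + 4Q = 0, at Q = 6; min AVC = 90 - 24·6 + 2·6^2 = $18.
Because $288 ≥ $18, revenue can cover variable cost; the firm operates.
Solving P = MC: -198 - 48Q + 6Q^2 = 0 ⇒ Q = -3 or 11. On the upward-sloping branch, Q* = 11.
Check: AVC at Q = 11 is $68 ≤ P, so revenue covers variable cost.
Profit = P·Q − TC = 288·11 − 1314 = $1854.

Produce at Q = 11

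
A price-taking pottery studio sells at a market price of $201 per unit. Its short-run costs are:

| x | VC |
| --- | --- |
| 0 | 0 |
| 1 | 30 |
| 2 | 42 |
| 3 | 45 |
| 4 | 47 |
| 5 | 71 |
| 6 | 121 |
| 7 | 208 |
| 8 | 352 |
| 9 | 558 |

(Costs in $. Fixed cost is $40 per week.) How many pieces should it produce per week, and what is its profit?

x = 8; profit = $1216

Profit at each row (π = 201x − TC): x=0: -40; x=1: 131; x=2: 320; x=3: 518; x=4: 717; x=5: 894; x=6: 1045; x=7: 1159; x=8: 1216; x=9: 1211.
Profit is maximized at x = 8. AVC there is 352/8 = $44 ≤ P, so producing beats shutting down (which would give -$40).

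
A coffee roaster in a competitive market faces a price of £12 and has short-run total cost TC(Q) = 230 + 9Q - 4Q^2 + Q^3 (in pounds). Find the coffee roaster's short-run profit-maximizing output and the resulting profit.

Profit = -£212 at Q = 3

AVC = 9 - 4Q + Q^2 has its minimum £5 at Q = 2; price £12 clears that bar, so the firm operates.
With MC = 9 - 8Q + 3Q^2, P = MC on the upward-sloping part at Q* = 3.
TR = 12·3 = 36. TC = 230 + 18 = 248. Profit = 36 − 248 = -£212.
By producing, the firm covers all variable cost plus £18 of fixed cost; shutting down would lose the full £230.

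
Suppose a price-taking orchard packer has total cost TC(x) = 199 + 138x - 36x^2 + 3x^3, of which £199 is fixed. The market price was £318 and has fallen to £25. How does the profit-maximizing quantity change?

Output falls from 10 to 0 (the firm shuts down)

AVC = 138 - 36x + 3x^2, minimized at x = 6 where min AVC = £30. MC = 138 - 72x + 9x^2.
At P = £318 ≥ min AVC, set P = MC on the rising branch: x = 10.
At P = £25 < min AVC = £30, price no longer covers variable cost at any output, so the firm shuts down: x = 0.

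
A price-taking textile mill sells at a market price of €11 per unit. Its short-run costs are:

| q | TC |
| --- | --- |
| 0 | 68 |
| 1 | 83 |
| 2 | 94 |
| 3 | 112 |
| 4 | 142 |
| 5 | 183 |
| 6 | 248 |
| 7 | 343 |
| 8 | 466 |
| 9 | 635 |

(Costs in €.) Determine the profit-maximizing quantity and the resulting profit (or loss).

q = 0 (shut down); profit = -€68

Tabulate TR − TC: q=0: -68; q=1: -72; q=2: -72; q=3: -79; q=4: -98; q=5: -128; q=6: -182; q=7: -266; q=8: -378; q=9: -536.
Profit is highest at q = 0. Equivalently, the lowest AVC in the table is 26/2 ≈ €13 at q = 2, and P = €11 falls below it — price never covers variable cost, so the firm shuts down and loses only its fixed cost.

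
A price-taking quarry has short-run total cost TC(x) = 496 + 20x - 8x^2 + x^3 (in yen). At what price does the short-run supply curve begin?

¥4 per unit

Short-run supply begins at min AVC. From VC = 20x - 8x^2 + x^3, AVC = 20 - 8x + x^2.
At the minimum of AVC, MC = AVC. MC = 20 - 16x + 3x^2; setting MC = AVC gives 2x^2 - 8x = 0, so x = 4. min AVC = 4.
So the shutdown price is ¥4.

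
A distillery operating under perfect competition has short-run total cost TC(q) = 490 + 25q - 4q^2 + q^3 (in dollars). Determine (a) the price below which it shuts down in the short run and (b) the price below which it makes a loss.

Shutdown price = min AVC. AVC = 25 - 4q + q^2, with vertex at q = 2 and minimum $21.
ATC = 490/q + 25 - 4q + q^2. Setting dATC/dq = −490/q^2 − 4 + 2q = 0 gives q = 7 (since 2·7^3 − 4·7^2 = 490).
min ATC = 490/7 + 25 − 4·7 + 7^2 = $116. That is the break-even price.
For $21 ≤ P < $116 the firm produces at a loss; below $21 it shuts down.

Shutdown price = $21; break-even price = $116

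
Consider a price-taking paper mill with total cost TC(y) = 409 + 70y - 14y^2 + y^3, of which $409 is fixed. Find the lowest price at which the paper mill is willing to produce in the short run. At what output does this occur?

The firm shuts down when price falls below the minimum of average variable cost. AVC = VC/y = 70 - 14y + y^2.
At the minimum of AVC, MC = AVC. MC = 70 - 28y + 3y^2; setting MC = AVC gives 2y^2 - 14y = 0, so y = 7. min AVC = 21.
The firm shuts down for any P below $21.

$21 per unit, at y = 7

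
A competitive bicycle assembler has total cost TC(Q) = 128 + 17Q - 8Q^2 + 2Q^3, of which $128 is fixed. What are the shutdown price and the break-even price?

Shutdown price = $9; break-even price = $49

AVC = 17 - 8Q + 2Q^2; minimized at Q = 2, giving min AVC = $9. That is the shutdown price.
ATC = 128/Q + 17 - 8Q + 2Q^2. Setting dATC/dQ = −128/Q^2 − 8 + 4Q = 0 gives Q = 4 (since 4·4^3 − 8·4^2 = 128).
min ATC = 128/4 + 17 − 8·4 + 2·4^2 = $49. That is the break-even price.
Between these two prices the firm operates at a loss; above $49 it earns a profit.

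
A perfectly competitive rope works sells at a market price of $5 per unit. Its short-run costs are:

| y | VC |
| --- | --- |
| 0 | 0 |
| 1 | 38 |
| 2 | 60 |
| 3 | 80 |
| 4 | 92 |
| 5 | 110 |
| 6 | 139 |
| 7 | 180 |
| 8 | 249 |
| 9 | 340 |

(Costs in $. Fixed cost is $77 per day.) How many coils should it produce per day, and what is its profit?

Profit at each row (π = 5y − TC): y=0: -77; y=1: -110; y=2: -127; y=3: -142; y=4: -149; y=5: -162; y=6: -186; y=7: -222; y=8: -286; y=9: -372.
Profit is highest at y = 0. Equivalently, the lowest AVC in the table is 110/5 ≈ $22 at y = 5, and P = $5 falls below it — price never covers variable cost, so the firm shuts down and loses only its fixed cost.

y = 0 (shut down); profit = -$77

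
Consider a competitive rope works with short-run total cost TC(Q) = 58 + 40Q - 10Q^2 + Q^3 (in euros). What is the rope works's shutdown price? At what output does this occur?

The shutdown price is the minimum of AVC. VC = 40Q - 10Q^2 + Q^3, so AVC = 40 - 10Q + Q^2.
dAVC/dQ = -10 + 2Q = 0 gives Q = 5. min AVC = 40 - 10·5 + 5^2 = 15.
The firm shuts down for any P below €15.

€15 per unit, at Q = 5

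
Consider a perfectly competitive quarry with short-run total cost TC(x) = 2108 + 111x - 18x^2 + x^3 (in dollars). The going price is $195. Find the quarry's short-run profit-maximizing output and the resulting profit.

Profit = -$148 at x = 14

AVC = 111 - 18x + x^2 has its minimum $30 at x = 9; price $195 clears that bar, so the firm operates.
With MC = 111 - 36x + 3x^2, P = MC on the upward-sloping part at x* = 14.
TR = 195·14 = 2730. TC = 2108 + 770 = 2878. Profit = 2730 − 2878 = -$148.
That loss of $148 beats the $2108 the firm would lose by shutting down; producing recovers $1960 of fixed cost.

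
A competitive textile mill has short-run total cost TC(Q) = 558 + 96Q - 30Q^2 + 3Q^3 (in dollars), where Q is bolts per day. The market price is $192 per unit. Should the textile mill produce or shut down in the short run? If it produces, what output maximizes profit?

Strip out fixed cost: VC = 96Q - 30Q^2 + 3Q^3. Then AVC = 96 - 30Q + 3Q^2 and MC = 96 - 60Q + 9Q^2.
AVC is minimized where dAVC/dQ = -30 + 6Q = 0, at Q = 5; min AVC = 96 - 30·5 + 3·5^2 = $21.
Because $192 ≥ $21, revenue can cover variable cost; the firm operates.
Set P = MC: 192 = 96 - 60Q + 9Q^2 → -96 - 60Q + 9Q^2 = 0. The roots are Q = -4/3 and Q = 8; the profit-maximizing output is on the rising part of MC, so Q* = 8.
Check: AVC at Q = 8 is $48 ≤ P, so revenue covers variable cost.
Profit = P·Q − TC = 192·8 − 942 = $594.

Produce at Q = 8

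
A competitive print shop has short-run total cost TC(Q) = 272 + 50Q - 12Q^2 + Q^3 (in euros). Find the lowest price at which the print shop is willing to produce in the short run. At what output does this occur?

€14 per unit, at Q = 6

The firm shuts down when price falls below the minimum of average variable cost. AVC = VC/Q = 50 - 12Q + Q^2.
dAVC/dQ = -12 + 2Q = 0 gives Q = 6. min AVC = 50 - 12·6 + 6^2 = 14.
So the shutdown price is €14.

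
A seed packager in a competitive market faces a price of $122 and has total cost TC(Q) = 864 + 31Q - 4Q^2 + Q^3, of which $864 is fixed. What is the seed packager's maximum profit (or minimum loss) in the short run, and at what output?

Profit = -$374 at Q = 7

AVC = 31 - 4Q + Q^2; min AVC = $27 at Q = 2. Since P = $122 ≥ min AVC, the firm produces.
With MC = 31 - 8Q + 3Q^2, P = MC on the upward-sloping part at Q* = 7.
TR = 122·7 = 854. TC = 864 + 364 = 1228. Profit = 854 − 1228 = -$374.
By producing, the firm covers all variable cost plus $490 of fixed cost; shutting down would lose the full $864.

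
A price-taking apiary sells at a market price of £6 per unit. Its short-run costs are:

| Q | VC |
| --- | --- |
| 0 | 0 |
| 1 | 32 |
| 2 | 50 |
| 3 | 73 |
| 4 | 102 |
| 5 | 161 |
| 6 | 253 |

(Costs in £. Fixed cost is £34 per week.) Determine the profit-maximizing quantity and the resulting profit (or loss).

Q = 0 (shut down); profit = -£34

Tabulate TR − TC: Q=0: -34; Q=1: -60; Q=2: -72; Q=3: -89; Q=4: -112; Q=5: -165; Q=6: -251.
Profit is highest at Q = 0. Equivalently, the lowest AVC in the table is 73/3 ≈ £24.33 at Q = 3, and P = £6 falls below it — price never covers variable cost, so the firm shuts down and loses only its fixed cost.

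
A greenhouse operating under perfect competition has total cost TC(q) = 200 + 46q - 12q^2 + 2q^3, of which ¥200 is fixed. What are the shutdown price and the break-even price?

Shutdown price = ¥28; break-even price = ¥76

AVC = 46 - 12q + 2q^2; minimized at q = 3, giving min AVC = ¥28. That is the shutdown price.
ATC = 200/q + 46 - 12q + 2q^2. Setting dATC/dq = −200/q^2 − 12 + 4q = 0 gives q = 5 (since 4·5^3 − 12·5^2 = 200).
min ATC = 200/5 + 46 − 12·5 + 2·5^2 = ¥76. That is the break-even price.
Between these two prices the firm operates at a loss; above ¥76 it earns a profit.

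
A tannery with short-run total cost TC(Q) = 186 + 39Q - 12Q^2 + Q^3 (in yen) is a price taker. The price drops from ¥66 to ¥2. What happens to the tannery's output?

MC = 39 - 24Q + 3Q^2; the shutdown threshold is min AVC = ¥3 (at Q = 6).
At P = ¥66 ≥ min AVC, set P = MC on the rising branch: Q = 9.
At P = ¥2 < min AVC = ¥3, price no longer covers variable cost at any output, so the firm shuts down: Q = 0.

Output falls from 9 to 0 (the firm shuts down)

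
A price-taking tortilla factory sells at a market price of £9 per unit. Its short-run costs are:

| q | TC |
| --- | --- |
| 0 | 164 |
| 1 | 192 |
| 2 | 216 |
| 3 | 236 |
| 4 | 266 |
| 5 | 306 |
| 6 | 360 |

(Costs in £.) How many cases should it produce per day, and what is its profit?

q = 0 (shut down); profit = -£164

Compute π = P·q − TC at each output: q=0: -164; q=1: -183; q=2: -198; q=3: -209; q=4: -230; q=5: -261; q=6: -306.
Profit is highest at q = 0. Equivalently, the lowest AVC in the table is 72/3 ≈ £24 at q = 3, and P = £9 falls below it — price never covers variable cost, so the firm shuts down and loses only its fixed cost.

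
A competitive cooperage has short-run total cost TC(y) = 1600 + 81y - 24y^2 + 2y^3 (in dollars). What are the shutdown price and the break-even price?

Shutdown price = $9; break-even price = $201

AVC = 81 - 24y + 2y^2; minimized at y = 6, giving min AVC = $9. That is the shutdown price.
ATC = 1600/y + 81 - 24y + 2y^2. Setting dATC/dy = −1600/y^2 − 24 + 4y = 0 gives y = 10 (since 4·10^3 − 24·10^2 = 1600).
min ATC = 1600/10 + 81 − 24·10 + 2·10^2 = $201. That is the break-even price.
For $9 ≤ P < $201 the firm produces at a loss; below $9 it shuts down.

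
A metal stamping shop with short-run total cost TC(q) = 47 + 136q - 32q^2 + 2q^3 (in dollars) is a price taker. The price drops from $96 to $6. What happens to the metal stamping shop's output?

Output falls from 10 to 0 (the firm shuts down)

MC = 136 - 64q + 6q^2; the shutdown threshold is min AVC = $8 (at q = 8).
At P = $96 ≥ min AVC, set P = MC on the rising branch: q = 10.
At P = $6 < min AVC = $8, price no longer covers variable cost at any output, so the firm shuts down: q = 0.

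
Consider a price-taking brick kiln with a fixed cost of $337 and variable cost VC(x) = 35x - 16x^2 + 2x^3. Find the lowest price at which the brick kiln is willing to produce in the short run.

The firm shuts down when price falls below the minimum of average variable cost. AVC = VC/x = 35 - 16x + 2x^2.
dAVC/dx = -16 + 4x = 0 gives x = 4. min AVC = 35 - 16·4 + 2·4^2 = 3.
For P < $3 the firm produces nothing.

$3 per unit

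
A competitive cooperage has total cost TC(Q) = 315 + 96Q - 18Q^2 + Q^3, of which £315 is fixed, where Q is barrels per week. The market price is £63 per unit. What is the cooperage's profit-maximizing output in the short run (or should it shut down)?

Produce at Q = 11

Variable cost is VC = 96Q - 18Q^2 + Q^3, so AVC = VC/Q = 96 - 18Q + Q^2 and MC = dTC/dQ = 96 - 36Q + 3Q^2.
AVC hits its minimum where MC = AVC, at Q = 9, giving min AVC = 96 - 18·9 + 9^2 = £15.
P = £63 exceeds min AVC = £15, so the firm stays open.
P = MC gives 33 - 36Q + 3Q^2 = 0, with roots 1 and 11. Take the larger (rising MC): Q* = 11.
Check: AVC at Q = 11 is £19 ≤ P, so revenue covers variable cost.
Profit = P·Q − TC = 63·11 − 524 = £169.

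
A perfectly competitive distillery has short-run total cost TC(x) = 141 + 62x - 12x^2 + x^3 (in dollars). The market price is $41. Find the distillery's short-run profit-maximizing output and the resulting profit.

Profit = -$43 at x = 7

AVC = 62 - 12x + x^2 has its minimum $26 at x = 6; price $41 clears that bar, so the firm operates.
MC = 62 - 24x + 3x^2. Setting P = MC and taking the root on the rising branch gives x* = 7.
TR = 41·7 = 287. TC = 141 + 189 = 330. Profit = 287 − 330 = -$43.
That loss of $43 beats the $141 the firm would lose by shutting down; producing recovers $98 of fixed cost.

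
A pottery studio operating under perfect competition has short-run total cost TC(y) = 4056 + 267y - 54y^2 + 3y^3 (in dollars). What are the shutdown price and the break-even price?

Shutdown price = $24; break-even price = $384

AVC = 267 - 54y + 3y^2; minimized at y = 9, giving min AVC = $24. That is the shutdown price.
ATC = 4056/y + 267 - 54y + 3y^2. Setting dATC/dy = −4056/y^2 − 54 + 6y = 0 gives y = 13 (since 6·13^3 − 54·13^2 = 4056).
min ATC = 4056/13 + 267 − 54·13 + 3·13^2 = $384. That is the break-even price.
Between these two prices the firm operates at a loss; above $384 it earns a profit.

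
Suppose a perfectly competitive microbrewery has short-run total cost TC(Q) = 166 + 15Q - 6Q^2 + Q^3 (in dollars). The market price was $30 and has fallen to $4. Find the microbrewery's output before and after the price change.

Output falls from 5 to 0 (the firm shuts down)

AVC = 15 - 6Q + Q^2, minimized at Q = 3 where min AVC = $6. MC = 15 - 12Q + 3Q^2.
With P = $30 above the shutdown price, P = MC gives Q = 5.
At P = $4 < min AVC = $6, price no longer covers variable cost at any output, so the firm shuts down: Q = 0.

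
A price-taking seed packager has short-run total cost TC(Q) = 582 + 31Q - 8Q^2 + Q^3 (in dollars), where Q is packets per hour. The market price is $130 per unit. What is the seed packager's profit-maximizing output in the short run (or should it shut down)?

Strip out fixed cost: VC = 31Q - 8Q^2 + Q^3. Then AVC = 31 - 8Q + Q^2 and MC = 31 - 16Q + 3Q^2.
AVC is minimized where dAVC/dQ = -8 + 2Q = 0, at Q = 4; min AVC = 31 - 8·4 + 4^2 = $15.
Since P = $130 ≥ min AVC = $15, price covers variable cost and the firm should produce.
Set P = MC: 130 = 31 - 16Q + 3Q^2 → -99 - 16Q + 3Q^2 = 0. The roots are Q = -11/3 and Q = 9; the profit-maximizing output is on the rising part of MC, so Q* = 9.
Check: AVC at Q = 9 is $40 ≤ P, so revenue covers variable cost.
Profit = P·Q − TC = 130·9 − 942 = $228.

Produce at Q = 9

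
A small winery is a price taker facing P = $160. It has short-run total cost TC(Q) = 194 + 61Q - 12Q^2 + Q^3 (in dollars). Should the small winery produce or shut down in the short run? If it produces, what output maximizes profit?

Produce at Q = 11

Variable cost is VC = 61Q - 12Q^2 + Q^3, so AVC = VC/Q = 61 - 12Q + Q^2 and MC = dTC/dQ = 61 - 24Q + 3Q^2.
AVC is minimized where dAVC/dQ = -12 + 2Q = 0, at Q = 6; min AVC = 61 - 12·6 + 6^2 = $25.
Since P = $160 ≥ min AVC = $25, price covers variable cost and the firm should produce.
P = MC gives -99 - 24Q + 3Q^2 = 0, with roots -3 and 11. Take the larger (rising MC): Q* = 11.
Check: AVC at Q = 11 is $50 ≤ P, so revenue covers variable cost.
Profit = P·Q − TC = 160·11 − 744 = $1016.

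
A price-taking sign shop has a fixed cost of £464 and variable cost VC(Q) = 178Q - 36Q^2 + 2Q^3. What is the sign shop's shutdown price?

£16 per unit

The shutdown price is the minimum of AVC. VC = 178Q - 36Q^2 + 2Q^3, so AVC = 178 - 36Q + 2Q^2.
At the minimum of AVC, MC = AVC. MC = 178 - 72Q + 6Q^2; setting MC = AVC gives 4Q^2 - 36Q = 0, so Q = 9. min AVC = 16.
The firm shuts down for any P below £16.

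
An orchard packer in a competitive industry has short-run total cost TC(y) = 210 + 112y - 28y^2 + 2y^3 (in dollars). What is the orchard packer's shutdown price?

$14 per unit

The firm shuts down when price falls below the minimum of average variable cost. AVC = VC/y = 112 - 28y + 2y^2.
At the minimum of AVC, MC = AVC. MC = 112 - 56y + 6y^2; setting MC = AVC gives 4y^2 - 28y = 0, so y = 7. min AVC = 14.
For P < $14 the firm produces nothing.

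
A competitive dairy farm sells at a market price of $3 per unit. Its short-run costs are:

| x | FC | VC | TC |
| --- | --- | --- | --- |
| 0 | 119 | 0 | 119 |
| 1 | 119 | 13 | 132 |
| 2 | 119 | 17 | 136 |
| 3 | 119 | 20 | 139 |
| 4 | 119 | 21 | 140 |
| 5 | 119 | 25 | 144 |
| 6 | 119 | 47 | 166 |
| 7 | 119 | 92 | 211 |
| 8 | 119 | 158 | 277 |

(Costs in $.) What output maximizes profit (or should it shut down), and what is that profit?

Compute π = P·x − TC at each output: x=0: -119; x=1: -129; x=2: -130; x=3: -130; x=4: -128; x=5: -129; x=6: -148; x=7: -190; x=8: -253.
Profit is highest at x = 0. Equivalently, the lowest AVC in the table is 25/5 ≈ $5 at x = 5, and P = $3 falls below it — price never covers variable cost, so the firm shuts down and loses only its fixed cost.

x = 0 (shut down); profit = -$119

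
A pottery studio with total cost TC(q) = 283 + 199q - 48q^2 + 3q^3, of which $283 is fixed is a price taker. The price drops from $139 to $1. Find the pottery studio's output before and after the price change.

Output falls from 10 to 0 (the firm shuts down)

MC = 199 - 96q + 9q^2; the shutdown threshold is min AVC = $7 (at q = 8).
With P = $139 above the shutdown price, P = MC gives q = 10.
At P = $1 < min AVC = $7, price no longer covers variable cost at any output, so the firm shuts down: q = 0.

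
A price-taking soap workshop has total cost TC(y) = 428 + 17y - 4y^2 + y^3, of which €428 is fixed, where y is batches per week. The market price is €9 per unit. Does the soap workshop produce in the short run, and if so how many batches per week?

Variable cost is VC = 17y - 4y^2 + y^3, so AVC = VC/y = 17 - 4y + y^2 and MC = dTC/dy = 17 - 8y + 3y^2.
The AVC parabola has its vertex at y = 4/2 = 2, where AVC = 17 - 4·2 + 2^2 = €13.
With P < min AVC (€9 < €13), every unit sold adds to the loss.
Shutting down limits the loss to fixed cost, €428.

Shut down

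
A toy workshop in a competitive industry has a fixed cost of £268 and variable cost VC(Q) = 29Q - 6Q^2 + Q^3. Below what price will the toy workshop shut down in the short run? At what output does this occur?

£20 per unit, at Q = 3

Short-run supply begins at min AVC. From VC = 29Q - 6Q^2 + Q^3, AVC = 29 - 6Q + Q^2.
dAVC/dQ = -6 + 2Q = 0 gives Q = 3. min AVC = 29 - 6·3 + 3^2 = 20.
For P < £20 the firm produces nothing.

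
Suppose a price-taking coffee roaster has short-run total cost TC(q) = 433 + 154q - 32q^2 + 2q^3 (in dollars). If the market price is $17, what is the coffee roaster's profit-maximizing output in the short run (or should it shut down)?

Strip out fixed cost: VC = 154q - 32q^2 + 2q^3. Then AVC = 154 - 32q + 2q^2 and MC = 154 - 64q + 6q^2.
AVC hits its minimum where MC = AVC, at q = 8, giving min AVC = 154 - 32·8 + 2·8^2 = $26.
P = $17 lies below min AVC = $26; no output level covers variable cost.
Shutting down limits the loss to fixed cost, $433.

Shut down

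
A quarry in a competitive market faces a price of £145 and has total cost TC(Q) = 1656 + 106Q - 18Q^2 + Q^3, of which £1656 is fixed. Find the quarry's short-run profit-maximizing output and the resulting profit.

Profit = -£304 at Q = 13

AVC = 106 - 18Q + Q^2 has its minimum £25 at Q = 9; price £145 clears that bar, so the firm operates.
MC = 106 - 36Q + 3Q^2. Setting P = MC and taking the root on the rising branch gives Q* = 13.
TR = 145·13 = 1885. TC = 1656 + 533 = 2189. Profit = 1885 − 2189 = -£304.
Shutting down would mean losing the fixed cost of £1656, so operating at a loss of £304 is better by £1352.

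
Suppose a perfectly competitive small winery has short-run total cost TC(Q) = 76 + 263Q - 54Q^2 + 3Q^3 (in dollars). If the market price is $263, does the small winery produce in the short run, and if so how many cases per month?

Strip out fixed cost: VC = 263Q - 54Q^2 + 3Q^3. Then AVC = 263 - 54Q + 3Q^2 and MC = 263 - 108Q + 9Q^2.
AVC hits its minimum where MC = AVC, at Q = 9, giving min AVC = 263 - 54·9 + 3·9^2 = $20.
P = $263 exceeds min AVC = $20, so the firm stays open.
Solving P = MC: -108Q + 9Q^2 = 0 ⇒ Q = 0 or 12. On the upward-sloping branch, Q* = 12.
Check: AVC at Q = 12 is $47 ≤ P, so revenue covers variable cost.
Profit = P·Q − TC = 263·12 − 640 = $2516.

Produce at Q = 12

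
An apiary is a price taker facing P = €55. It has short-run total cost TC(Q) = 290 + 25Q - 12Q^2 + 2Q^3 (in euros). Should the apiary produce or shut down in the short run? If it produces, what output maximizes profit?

Produce at Q = 5

Strip out fixed cost: VC = 25Q - 12Q^2 + 2Q^3. Then AVC = 25 - 12Q + 2Q^2 and MC = 25 - 24Q + 6Q^2.
AVC hits its minimum where MC = AVC, at Q = 3, giving min AVC = 25 - 12·3 + 2·3^2 = €7.
Because €55 ≥ €7, revenue can cover variable cost; the firm operates.
Set P = MC: 55 = 25 - 24Q + 6Q^2 → -30 - 24Q + 6Q^2 = 0. The roots are Q = -1 and Q = 5; the profit-maximizing output is on the rising part of MC, so Q* = 5.
Check: AVC at Q = 5 is €15 ≤ P, so revenue covers variable cost.
Profit = P·Q − TC = 55·5 − 365 = -€90, a loss, but smaller than the €290 fixed cost the firm would lose by shutting down.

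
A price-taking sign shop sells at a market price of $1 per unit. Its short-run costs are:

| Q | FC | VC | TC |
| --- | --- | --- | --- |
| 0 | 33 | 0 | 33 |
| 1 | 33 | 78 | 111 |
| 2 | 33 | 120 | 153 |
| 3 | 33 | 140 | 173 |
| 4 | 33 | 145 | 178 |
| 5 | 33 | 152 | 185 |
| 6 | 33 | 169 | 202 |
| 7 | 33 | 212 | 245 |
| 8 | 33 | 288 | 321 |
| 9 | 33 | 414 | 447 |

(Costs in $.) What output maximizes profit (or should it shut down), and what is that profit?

Profit at each row (π = 1Q − TC): Q=0: -33; Q=1: -110; Q=2: -151; Q=3: -170; Q=4: -174; Q=5: -180; Q=6: -196; Q=7: -238; Q=8: -313; Q=9: -438.
Profit is highest at Q = 0. Equivalently, the lowest AVC in the table is 169/6 ≈ $28.17 at Q = 6, and P = $1 falls below it — price never covers variable cost, so the firm shuts down and loses only its fixed cost.

Q = 0 (shut down); profit = -$33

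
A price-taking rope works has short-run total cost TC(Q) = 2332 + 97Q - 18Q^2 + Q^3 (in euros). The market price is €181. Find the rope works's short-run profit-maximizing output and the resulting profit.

Profit = -€372 at Q = 14

AVC = 97 - 18Q + Q^2; min AVC = €16 at Q = 9. Since P = €181 ≥ min AVC, the firm produces.
With MC = 97 - 36Q + 3Q^2, P = MC on the upward-sloping part at Q* = 14.
TR = 181·14 = 2534. TC = 2332 + 574 = 2906. Profit = 2534 − 2906 = -€372.
By producing, the firm covers all variable cost plus €1960 of fixed cost; shutting down would lose the full €2332.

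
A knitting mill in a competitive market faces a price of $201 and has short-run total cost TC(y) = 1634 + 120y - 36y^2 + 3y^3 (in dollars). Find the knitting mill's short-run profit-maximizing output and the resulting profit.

AVC = 120 - 36y + 3y^2 has its minimum $12 at y = 6; price $201 clears that bar, so the firm operates.
MC = 120 - 72y + 9y^2. Setting P = MC and taking the root on the rising branch gives y* = 9.
TR = 201·9 = 1809. TC = 1634 + 351 = 1985. Profit = 1809 − 1985 = -$176.
That loss of $176 beats the $1634 the firm would lose by shutting down; producing recovers $1458 of fixed cost.

Profit = -$176 at y = 9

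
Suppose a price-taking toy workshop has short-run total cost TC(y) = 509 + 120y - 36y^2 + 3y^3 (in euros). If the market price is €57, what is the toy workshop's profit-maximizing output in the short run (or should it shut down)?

Strip out fixed cost: VC = 120y - 36y^2 + 3y^3. Then AVC = 120 - 36y + 3y^2 and MC = 120 - 72y + 9y^2.
AVC hits its minimum where MC = AVC, at y = 6, giving min AVC = 120 - 36·6 + 3·6^2 = €12.
Since P = €57 ≥ min AVC = €12, price covers variable cost and the firm should produce.
Set P = MC: 57 = 120 - 72y + 9y^2 → 63 - 72y + 9y^2 = 0. The roots are y = 1 and y = 7; the profit-maximizing output is on the rising part of MC, so y* = 7.
Check: AVC at y = 7 is €15 ≤ P, so revenue covers variable cost.
Profit = P·y − TC = 57·7 − 614 = -€215, a loss, but smaller than the €509 fixed cost the firm would lose by shutting down.

Produce at y = 7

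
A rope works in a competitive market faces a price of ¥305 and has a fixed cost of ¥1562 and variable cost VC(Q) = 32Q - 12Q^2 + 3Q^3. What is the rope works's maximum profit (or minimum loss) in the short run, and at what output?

AVC = 32 - 12Q + 3Q^2; min AVC = ¥20 at Q = 2. Since P = ¥305 ≥ min AVC, the firm produces.
With MC = 32 - 24Q + 9Q^2, P = MC on the upward-sloping part at Q* = 7.
TR = 305·7 = 2135. TC = 1562 + 665 = 2227. Profit = 2135 − 2227 = -¥92.
That loss of ¥92 beats the ¥1562 the firm would lose by shutting down; producing recovers ¥1470 of fixed cost.

Profit = -¥92 at Q = 7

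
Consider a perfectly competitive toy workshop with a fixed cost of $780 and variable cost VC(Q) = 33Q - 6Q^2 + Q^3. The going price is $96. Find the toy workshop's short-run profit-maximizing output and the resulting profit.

AVC = 33 - 6Q + Q^2 has its minimum $24 at Q = 3; price $96 clears that bar, so the firm operates.
MC = 33 - 12Q + 3Q^2. Setting P = MC and taking the root on the rising branch gives Q* = 7.
TR = 96·7 = 672. TC = 780 + 280 = 1060. Profit = 672 − 1060 = -$388.
By producing, the firm covers all variable cost plus $392 of fixed cost; shutting down would lose the full $780.

Profit = -$388 at Q = 7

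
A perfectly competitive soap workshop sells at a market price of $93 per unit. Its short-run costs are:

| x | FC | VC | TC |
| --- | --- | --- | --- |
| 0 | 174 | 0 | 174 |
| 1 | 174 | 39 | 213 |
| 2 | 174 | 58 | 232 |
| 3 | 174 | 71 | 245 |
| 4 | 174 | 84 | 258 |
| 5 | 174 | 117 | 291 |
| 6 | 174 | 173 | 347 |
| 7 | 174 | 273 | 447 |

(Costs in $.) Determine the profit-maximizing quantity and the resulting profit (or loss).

x = 6; profit = $211

Compute π = P·x − TC at each output: x=0: -174; x=1: -120; x=2: -46; x=3: 34; x=4: 114; x=5: 174; x=6: 211; x=7: 204.
Profit is maximized at x = 6. AVC there is 173/6 = $28.83 ≤ P, so producing beats shutting down (which would give -$174).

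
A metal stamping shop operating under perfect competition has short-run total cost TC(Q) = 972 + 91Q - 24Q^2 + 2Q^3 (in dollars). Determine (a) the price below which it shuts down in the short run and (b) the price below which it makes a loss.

Shutdown price = $19; break-even price = $145

AVC = 91 - 24Q + 2Q^2; minimized at Q = 6, giving min AVC = $19. That is the shutdown price.
ATC = 972/Q + 91 - 24Q + 2Q^2. Setting dATC/dQ = −972/Q^2 − 24 + 4Q = 0 gives Q = 9 (since 4·9^3 − 24·9^2 = 972).
min ATC = 972/9 + 91 − 24·9 + 2·9^2 = $145. That is the break-even price.
Between these two prices the firm operates at a loss; above $145 it earns a profit.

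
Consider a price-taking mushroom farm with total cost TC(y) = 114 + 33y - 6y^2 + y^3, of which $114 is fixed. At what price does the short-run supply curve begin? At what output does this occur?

$24 per unit, at y = 3

The shutdown price is the minimum of AVC. VC = 33y - 6y^2 + y^3, so AVC = 33 - 6y + y^2.
dAVC/dy = -6 + 2y = 0 gives y = 3. min AVC = 33 - 6·3 + 3^2 = 24.
The firm shuts down for any P below $24.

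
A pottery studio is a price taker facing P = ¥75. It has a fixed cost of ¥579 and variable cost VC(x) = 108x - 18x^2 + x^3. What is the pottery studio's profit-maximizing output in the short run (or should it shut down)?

Produce at x = 11

From TC, MC = TC'(x) = 108 - 36x + 3x^2 and AVC = VC/x = 108 - 18x + x^2.
The AVC parabola has its vertex at x = 18/2 = 9, where AVC = 108 - 18·9 + 9^2 = ¥27.
Since P = ¥75 ≥ min AVC = ¥27, price covers variable cost and the firm should produce.
Solving P = MC: 33 - 36x + 3x^2 = 0 ⇒ x = 1 or 11. On the upward-sloping branch, x* = 11.
Check: AVC at x = 11 is ¥31 ≤ P, so revenue covers variable cost.
Profit = P·x − TC = 75·11 − 920 = -¥95, a loss, but smaller than the ¥579 fixed cost the firm would lose by shutting down.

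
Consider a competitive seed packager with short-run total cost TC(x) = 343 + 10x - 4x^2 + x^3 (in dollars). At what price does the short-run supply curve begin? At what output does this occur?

$6 per unit, at x = 2

Short-run supply begins at min AVC. From VC = 10x - 4x^2 + x^3, AVC = 10 - 4x + x^2.
At the minimum of AVC, MC = AVC. MC = 10 - 8x + 3x^2; setting MC = AVC gives 2x^2 - 4x = 0, so x = 2. min AVC = 6.
For P < $6 the firm produces nothing.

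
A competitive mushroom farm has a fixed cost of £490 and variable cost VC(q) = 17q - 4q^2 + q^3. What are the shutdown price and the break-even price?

Shutdown price = min AVC. AVC = 17 - 4q + q^2, with vertex at q = 2 and minimum £13.
ATC = 490/q + 17 - 4q + q^2. Setting dATC/dq = −490/q^2 − 4 + 2q = 0 gives q = 7 (since 2·7^3 − 4·7^2 = 490).
min ATC = 490/7 + 17 − 4·7 + 7^2 = £108. That is the break-even price.
For £13 ≤ P < £108 the firm produces at a loss; below £13 it shuts down.

Shutdown price = £13; break-even price = £108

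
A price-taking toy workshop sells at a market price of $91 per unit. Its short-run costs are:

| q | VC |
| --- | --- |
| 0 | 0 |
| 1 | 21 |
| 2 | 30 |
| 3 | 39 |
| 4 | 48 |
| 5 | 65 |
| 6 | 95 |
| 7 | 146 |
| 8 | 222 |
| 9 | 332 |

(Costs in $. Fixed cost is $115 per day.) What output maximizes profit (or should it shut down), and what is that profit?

q = 8; profit = $391

Tabulate TR − TC: q=0: -115; q=1: -45; q=2: 37; q=3: 119; q=4: 201; q=5: 275; q=6: 336; q=7: 376; q=8: 391; q=9: 372.
Profit is maximized at q = 8. AVC there is 222/8 = $27.75 ≤ P, so producing beats shutting down (which would give -$115).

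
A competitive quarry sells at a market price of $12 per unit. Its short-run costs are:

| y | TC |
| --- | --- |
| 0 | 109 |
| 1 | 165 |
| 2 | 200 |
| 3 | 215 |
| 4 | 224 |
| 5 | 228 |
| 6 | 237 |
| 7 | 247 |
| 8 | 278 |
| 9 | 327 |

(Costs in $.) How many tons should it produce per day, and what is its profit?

Compute π = P·y − TC at each output: y=0: -109; y=1: -153; y=2: -176; y=3: -179; y=4: -176; y=5: -168; y=6: -165; y=7: -163; y=8: -182; y=9: -219.
Profit is highest at y = 0. Equivalently, the lowest AVC in the table is 138/7 ≈ $19.71 at y = 7, and P = $12 falls below it — price never covers variable cost, so the firm shuts down and loses only its fixed cost.

y = 0 (shut down); profit = -$109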